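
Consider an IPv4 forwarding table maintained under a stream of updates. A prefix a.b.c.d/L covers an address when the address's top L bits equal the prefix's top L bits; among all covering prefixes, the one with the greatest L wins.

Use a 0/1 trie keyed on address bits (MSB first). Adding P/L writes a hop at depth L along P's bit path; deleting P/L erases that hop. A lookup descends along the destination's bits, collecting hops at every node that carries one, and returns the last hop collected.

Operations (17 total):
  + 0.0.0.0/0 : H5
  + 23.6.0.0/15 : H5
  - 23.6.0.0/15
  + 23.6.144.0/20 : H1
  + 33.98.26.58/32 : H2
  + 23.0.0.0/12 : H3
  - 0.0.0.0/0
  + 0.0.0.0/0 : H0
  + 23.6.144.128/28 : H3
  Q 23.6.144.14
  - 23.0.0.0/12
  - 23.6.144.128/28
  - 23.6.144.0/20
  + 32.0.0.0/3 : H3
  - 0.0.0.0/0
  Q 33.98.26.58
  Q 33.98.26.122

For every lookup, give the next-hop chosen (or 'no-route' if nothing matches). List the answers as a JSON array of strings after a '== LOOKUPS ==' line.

Trace:
  add 0.0.0.0/0 -> H5 at depth 0
  add 23.6.0.0/15 -> H5 at depth 15
  - 23.6.0.0/15 clear@15
  add 23.6.144.0/20 -> H1 at depth 20
  add 33.98.26.58/32 -> H2 at depth 32
  add 23.0.0.0/12 -> H3 at depth 12
  - 0.0.0.0/0 clear@0
  add 0.0.0.0/0 -> H0 at depth 0
  add 23.6.144.128/28 -> H3 at depth 28
  lookup 23.6.144.14: bits 000101110000011010010000 walk d0:H0→d1:-→d2:-→d3:-→d4:-→d5:-→d6:-→d7:-→d8:-→d9:-→d10:-→d11:-→d12:H3→d13:-→d14:-→d15:-→d16:-→d17:-→d18:-→d19:-→d20:H1→d21:-→d22:-→d23:-→d24:- -> H1
  - 23.0.0.0/12 clear@12
  - 23.6.144.128/28 clear@28
  - 23.6.144.0/20 clear@20
  add 32.0.0.0/3 -> H3 at depth 3
  - 0.0.0.0/0 clear@0
  lookup 33.98.26.58: bits 00100001011000100001101000111010 walk d0:-→d1:-→d2:-→d3:H3→d4:-→d5:-→d6:-→d7:-→d8:-→d9:-→d10:-→d11:-→d12:-→d13:-→d14:-→d15:-→d16:-→d17:-→d18:-→d19:-→d20:-→d21:-→d22:-→d23:-→d24:-→d25:-→d26:-→d27:-→d28:-→d29:-→d30:-→d31:-→d32:H2 -> H2
  lookup 33.98.26.122: bits 0010000101100010000110100 walk d0:-→d1:-→d2:-→d3:H3→d4:-→d5:-→d6:-→d7:-→d8:-→d9:-→d10:-→d11:-→d12:-→d13:-→d14:-→d15:-→d16:-→d17:-→d18:-→d19:-→d20:-→d21:-→d22:-→d23:-→d24:-→d25:- -> H3

== LOOKUPS ==
["H1","H2","H3"]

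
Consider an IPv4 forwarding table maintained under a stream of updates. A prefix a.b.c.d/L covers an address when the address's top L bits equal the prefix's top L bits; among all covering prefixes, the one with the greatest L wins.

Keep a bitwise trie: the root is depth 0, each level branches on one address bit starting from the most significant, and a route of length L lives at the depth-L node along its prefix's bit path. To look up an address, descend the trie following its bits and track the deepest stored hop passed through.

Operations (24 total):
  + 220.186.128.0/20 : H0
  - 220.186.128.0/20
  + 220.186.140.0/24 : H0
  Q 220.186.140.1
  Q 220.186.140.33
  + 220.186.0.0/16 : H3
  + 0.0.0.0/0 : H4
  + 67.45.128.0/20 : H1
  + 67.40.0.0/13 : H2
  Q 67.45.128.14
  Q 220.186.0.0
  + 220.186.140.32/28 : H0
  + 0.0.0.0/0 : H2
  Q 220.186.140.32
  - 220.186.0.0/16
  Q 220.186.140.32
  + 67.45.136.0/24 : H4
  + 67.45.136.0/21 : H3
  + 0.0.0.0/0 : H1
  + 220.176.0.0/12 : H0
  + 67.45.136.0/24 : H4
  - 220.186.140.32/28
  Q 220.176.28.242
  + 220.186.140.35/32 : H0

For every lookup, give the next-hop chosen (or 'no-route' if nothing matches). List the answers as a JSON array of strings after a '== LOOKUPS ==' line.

Apply in order:
  add 220.186.128.0/20 -> H0 at depth 20
  del 220.186.128.0/20 (clear depth 20)
  add 220.186.140.0/24 -> H0 at depth 24
  lookup 220.186.140.1: bits 110111001011101010001100 walk d0:-→d1:-→d2:-→d3:-→d4:-→d5:-→d6:-→d7:-→d8:-→d9:-→d10:-→d11:-→d12:-→d13:-→d14:-→d15:-→d16:-→d17:-→d18:-→d19:-→d20:-→d21:-→d22:-→d23:-→d24:H0 -> H0
  lookup 220.186.140.33: bits 110111001011101010001100 walk d0:-→d1:-→d2:-→d3:-→d4:-→d5:-→d6:-→d7:-→d8:-→d9:-→d10:-→d11:-→d12:-→d13:-→d14:-→d15:-→d16:-→d17:-→d18:-→d19:-→d20:-→d21:-→d22:-→d23:-→d24:H0 -> H0
  add 220.186.0.0/16 -> H3 at depth 16
  add 0.0.0.0/0 -> H4 at depth 0
  add 67.45.128.0/20 -> H1 at depth 20
  add 67.40.0.0/13 -> H2 at depth 13
  lookup 67.45.128.14: bits 01000011001011011000 walk d0:H4→d1:-→d2:-→d3:-→d4:-→d5:-→d6:-→d7:-→d8:-→d9:-→d10:-→d11:-→d12:-→d13:H2→d14:-→d15:-→d16:-→d17:-→d18:-→d19:-→d20:H1 -> H1
  lookup 220.186.0.0: bits 1101110010111010 walk d0:H4→d1:-→d2:-→d3:-→d4:-→d5:-→d6:-→d7:-→d8:-→d9:-→d10:-→d11:-→d12:-→d13:-→d14:-→d15:-→d16:H3 -> H3
  add 220.186.140.32/28 -> H0 at depth 28
  add 0.0.0.0/0 -> H2 at depth 0
  lookup 220.186.140.32: bits 1101110010111010100011000010 walk d0:H2→d1:-→d2:-→d3:-→d4:-→d5:-→d6:-→d7:-→d8:-→d9:-→d10:-→d11:-→d12:-→d13:-→d14:-→d15:-→d16:H3→d17:-→d18:-→d19:-→d20:-→d21:-→d22:-→d23:-→d24:H0→d25:-→d26:-→d27:-→d28:H0 -> H0
  del 220.186.0.0/16 (clear depth 16)
  lookup 220.186.140.32: bits 1101110010111010100011000010 walk d0:H2→d1:-→d2:-→d3:-→d4:-→d5:-→d6:-→d7:-→d8:-→d9:-→d10:-→d11:-→d12:-→d13:-→d14:-→d15:-→d16:-→d17:-→d18:-→d19:-→d20:-→d21:-→d22:-→d23:-→d24:H0→d25:-→d26:-→d27:-→d28:H0 -> H0
  add 67.45.136.0/24 -> H4 at depth 24
  add 67.45.136.0/21 -> H3 at depth 21
  add 0.0.0.0/0 -> H1 at depth 0
  add 220.176.0.0/12 -> H0 at depth 12
  add 67.45.136.0/24 -> H4 at depth 24
  del 220.186.140.32/28 (clear depth 28)
  lookup 220.176.28.242: bits 110111001011 walk d0:H1→d1:-→d2:-→d3:-→d4:-→d5:-→d6:-→d7:-→d8:-→d9:-→d10:-→d11:-→d12:H0 -> H0
  add 220.186.140.35/32 -> H0 at depth 32

== LOOKUPS ==
["H0","H0","H1","H3","H0","H0","H0"]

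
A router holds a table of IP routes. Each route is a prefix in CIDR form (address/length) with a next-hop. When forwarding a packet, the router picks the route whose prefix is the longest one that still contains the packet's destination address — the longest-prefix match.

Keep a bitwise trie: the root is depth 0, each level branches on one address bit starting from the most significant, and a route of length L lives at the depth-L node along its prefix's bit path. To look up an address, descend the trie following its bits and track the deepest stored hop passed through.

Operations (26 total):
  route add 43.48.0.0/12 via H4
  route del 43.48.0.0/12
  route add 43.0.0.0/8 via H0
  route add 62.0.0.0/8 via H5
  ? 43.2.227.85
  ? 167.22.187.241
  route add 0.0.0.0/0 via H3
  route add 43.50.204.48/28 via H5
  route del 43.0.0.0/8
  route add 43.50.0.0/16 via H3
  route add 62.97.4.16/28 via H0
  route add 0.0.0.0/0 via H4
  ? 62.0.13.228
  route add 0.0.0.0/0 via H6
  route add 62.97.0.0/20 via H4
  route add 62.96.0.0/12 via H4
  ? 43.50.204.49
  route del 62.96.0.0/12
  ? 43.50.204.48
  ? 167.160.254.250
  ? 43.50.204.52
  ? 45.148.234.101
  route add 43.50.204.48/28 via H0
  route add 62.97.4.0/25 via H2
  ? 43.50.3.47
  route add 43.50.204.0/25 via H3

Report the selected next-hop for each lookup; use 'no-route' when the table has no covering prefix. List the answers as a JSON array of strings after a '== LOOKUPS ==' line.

Trace:
  + 43.48.0.0/12 (H4) depth=12
  - 43.48.0.0/12 clear@12
  + 43.0.0.0/8 (H0) depth=8
  + 62.0.0.0/8 (H5) depth=8
  ? 43.2.227.85  path d0:-→d1:-→d2:-→d3:-→d4:-→d5:-→d6:-→d7:-→d8:H0→d9:-→d10:-  best=H0
  ? 167.22.187.241  path d0:-  best=no-route
  + 0.0.0.0/0 (H3) depth=0
  + 43.50.204.48/28 (H5) depth=28
  - 43.0.0.0/8 clear@8
  + 43.50.0.0/16 (H3) depth=16
  + 62.97.4.16/28 (H0) depth=28
  + 0.0.0.0/0 (H4) depth=0
  ? 62.0.13.228  path d0:H4→d1:-→d2:-→d3:-→d4:-→d5:-→d6:-→d7:-→d8:H5→d9:-  best=H5
  + 0.0.0.0/0 (H6) depth=0
  + 62.97.0.0/20 (H4) depth=20
  + 62.96.0.0/12 (H4) depth=12
  ? 43.50.204.49  path d0:H6→d1:-→d2:-→d3:-→d4:-→d5:-→d6:-→d7:-→d8:-→d9:-→d10:-→d11:-→d12:-→d13:-→d14:-→d15:-→d16:H3→d17:-→d18:-→d19:-→d20:-→d21:-→d22:-→d23:-→d24:-→d25:-→d26:-→d27:-→d28:H5  best=H5
  - 62.96.0.0/12 clear@12
  ? 43.50.204.48  path d0:H6→d1:-→d2:-→d3:-→d4:-→d5:-→d6:-→d7:-→d8:-→d9:-→d10:-→d11:-→d12:-→d13:-→d14:-→d15:-→d16:H3→d17:-→d18:-→d19:-→d20:-→d21:-→d22:-→d23:-→d24:-→d25:-→d26:-→d27:-→d28:H5  best=H5
  ? 167.160.254.250  path d0:H6  best=H6
  ? 43.50.204.52  path d0:H6→d1:-→d2:-→d3:-→d4:-→d5:-→d6:-→d7:-→d8:-→d9:-→d10:-→d11:-→d12:-→d13:-→d14:-→d15:-→d16:H3→d17:-→d18:-→d19:-→d20:-→d21:-→d22:-→d23:-→d24:-→d25:-→d26:-→d27:-→d28:H5  best=H5
  ? 45.148.234.101  path d0:H6→d1:-→d2:-→d3:-→d4:-→d5:-  best=H6
  + 43.50.204.48/28 (H0) depth=28
  + 62.97.4.0/25 (H2) depth=25
  ? 43.50.3.47  path d0:H6→d1:-→d2:-→d3:-→d4:-→d5:-→d6:-→d7:-→d8:-→d9:-→d10:-→d11:-→d12:-→d13:-→d14:-→d15:-→d16:H3  best=H3
  + 43.50.204.0/25 (H3) depth=25

== LOOKUPS ==
["H0","no-route","H5","H5","H5","H6","H5","H6","H3"]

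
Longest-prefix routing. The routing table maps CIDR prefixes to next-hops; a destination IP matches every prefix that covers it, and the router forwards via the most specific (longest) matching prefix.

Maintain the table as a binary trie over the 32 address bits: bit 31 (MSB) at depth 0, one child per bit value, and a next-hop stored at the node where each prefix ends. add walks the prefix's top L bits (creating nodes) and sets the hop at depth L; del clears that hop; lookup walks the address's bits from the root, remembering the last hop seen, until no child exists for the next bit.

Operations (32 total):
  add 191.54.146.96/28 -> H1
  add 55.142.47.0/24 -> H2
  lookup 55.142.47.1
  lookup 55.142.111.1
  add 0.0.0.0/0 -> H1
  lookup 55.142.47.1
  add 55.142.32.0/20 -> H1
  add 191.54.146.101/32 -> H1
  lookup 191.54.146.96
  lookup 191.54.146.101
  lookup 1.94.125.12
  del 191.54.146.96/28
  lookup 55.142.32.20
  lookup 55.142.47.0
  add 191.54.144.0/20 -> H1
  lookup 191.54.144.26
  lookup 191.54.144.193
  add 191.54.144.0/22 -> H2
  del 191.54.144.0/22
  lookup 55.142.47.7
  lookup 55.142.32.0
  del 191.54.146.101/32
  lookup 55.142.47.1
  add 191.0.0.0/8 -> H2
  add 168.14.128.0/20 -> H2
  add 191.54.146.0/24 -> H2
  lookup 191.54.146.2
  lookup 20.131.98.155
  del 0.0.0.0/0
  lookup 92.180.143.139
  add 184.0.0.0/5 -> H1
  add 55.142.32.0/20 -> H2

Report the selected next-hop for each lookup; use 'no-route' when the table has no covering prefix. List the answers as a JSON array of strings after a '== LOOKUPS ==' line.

Apply in order:
  add 191.54.146.96/28 -> H1 at depth 28
  add 55.142.47.0/24 -> H2 at depth 24
  ? 55.142.47.1  path d0:-→d1:-→d2:-→d3:-→d4:-→d5:-→d6:-→d7:-→d8:-→d9:-→d10:-→d11:-→d12:-→d13:-→d14:-→d15:-→d16:-→d17:-→d18:-→d19:-→d20:-→d21:-→d22:-→d23:-→d24:H2  best=H2
  ? 55.142.111.1  path d0:-→d1:-→d2:-→d3:-→d4:-→d5:-→d6:-→d7:-→d8:-→d9:-→d10:-→d11:-→d12:-→d13:-→d14:-→d15:-→d16:-→d17:-  best=no-route
  add 0.0.0.0/0 -> H1 at depth 0
  ? 55.142.47.1  path d0:H1→d1:-→d2:-→d3:-→d4:-→d5:-→d6:-→d7:-→d8:-→d9:-→d10:-→d11:-→d12:-→d13:-→d14:-→d15:-→d16:-→d17:-→d18:-→d19:-→d20:-→d21:-→d22:-→d23:-→d24:H2  best=H2
  add 55.142.32.0/20 -> H1 at depth 20
  add 191.54.146.101/32 -> H1 at depth 32
  ? 191.54.146.96  path d0:H1→d1:-→d2:-→d3:-→d4:-→d5:-→d6:-→d7:-→d8:-→d9:-→d10:-→d11:-→d12:-→d13:-→d14:-→d15:-→d16:-→d17:-→d18:-→d19:-→d20:-→d21:-→d22:-→d23:-→d24:-→d25:-→d26:-→d27:-→d28:H1→d29:-  best=H1
  ? 191.54.146.101  path d0:H1→d1:-→d2:-→d3:-→d4:-→d5:-→d6:-→d7:-→d8:-→d9:-→d10:-→d11:-→d12:-→d13:-→d14:-→d15:-→d16:-→d17:-→d18:-→d19:-→d20:-→d21:-→d22:-→d23:-→d24:-→d25:-→d26:-→d27:-→d28:H1→d29:-→d30:-→d31:-→d32:H1  best=H1
  ? 1.94.125.12  path d0:H1→d1:-→d2:-  best=H1
  del 191.54.146.96/28 (clear depth 28)
  ? 55.142.32.20  path d0:H1→d1:-→d2:-→d3:-→d4:-→d5:-→d6:-→d7:-→d8:-→d9:-→d10:-→d11:-→d12:-→d13:-→d14:-→d15:-→d16:-→d17:-→d18:-→d19:-→d20:H1  best=H1
  ? 55.142.47.0  path d0:H1→d1:-→d2:-→d3:-→d4:-→d5:-→d6:-→d7:-→d8:-→d9:-→d10:-→d11:-→d12:-→d13:-→d14:-→d15:-→d16:-→d17:-→d18:-→d19:-→d20:H1→d21:-→d22:-→d23:-→d24:H2  best=H2
  add 191.54.144.0/20 -> H1 at depth 20
  ? 191.54.144.26  path d0:H1→d1:-→d2:-→d3:-→d4:-→d5:-→d6:-→d7:-→d8:-→d9:-→d10:-→d11:-→d12:-→d13:-→d14:-→d15:-→d16:-→d17:-→d18:-→d19:-→d20:H1→d21:-→d22:-  best=H1
  ? 191.54.144.193  path d0:H1→d1:-→d2:-→d3:-→d4:-→d5:-→d6:-→d7:-→d8:-→d9:-→d10:-→d11:-→d12:-→d13:-→d14:-→d15:-→d16:-→d17:-→d18:-→d19:-→d20:H1→d21:-→d22:-  best=H1
  add 191.54.144.0/22 -> H2 at depth 22
  del 191.54.144.0/22 (clear depth 22)
  ? 55.142.47.7  path d0:H1→d1:-→d2:-→d3:-→d4:-→d5:-→d6:-→d7:-→d8:-→d9:-→d10:-→d11:-→d12:-→d13:-→d14:-→d15:-→d16:-→d17:-→d18:-→d19:-→d20:H1→d21:-→d22:-→d23:-→d24:H2  best=H2
  ? 55.142.32.0  path d0:H1→d1:-→d2:-→d3:-→d4:-→d5:-→d6:-→d7:-→d8:-→d9:-→d10:-→d11:-→d12:-→d13:-→d14:-→d15:-→d16:-→d17:-→d18:-→d19:-→d20:H1  best=H1
  del 191.54.146.101/32 (clear depth 32)
  ? 55.142.47.1  path d0:H1→d1:-→d2:-→d3:-→d4:-→d5:-→d6:-→d7:-→d8:-→d9:-→d10:-→d11:-→d12:-→d13:-→d14:-→d15:-→d16:-→d17:-→d18:-→d19:-→d20:H1→d21:-→d22:-→d23:-→d24:H2  best=H2
  add 191.0.0.0/8 -> H2 at depth 8
  add 168.14.128.0/20 -> H2 at depth 20
  add 191.54.146.0/24 -> H2 at depth 24
  ? 191.54.146.2  path d0:H1→d1:-→d2:-→d3:-→d4:-→d5:-→d6:-→d7:-→d8:H2→d9:-→d10:-→d11:-→d12:-→d13:-→d14:-→d15:-→d16:-→d17:-→d18:-→d19:-→d20:H1→d21:-→d22:-→d23:-→d24:H2→d25:-  best=H2
  ? 20.131.98.155  path d0:H1→d1:-→d2:-  best=H1
  del 0.0.0.0/0 (clear depth 0)
  ? 92.180.143.139  path d0:-→d1:-  best=no-route
  add 184.0.0.0/5 -> H1 at depth 5
  add 55.142.32.0/20 -> H2 at depth 20

== LOOKUPS ==
["H2","no-route","H2","H1","H1","H1","H1","H2","H1","H1","H2","H1","H2","H2","H1","no-route"]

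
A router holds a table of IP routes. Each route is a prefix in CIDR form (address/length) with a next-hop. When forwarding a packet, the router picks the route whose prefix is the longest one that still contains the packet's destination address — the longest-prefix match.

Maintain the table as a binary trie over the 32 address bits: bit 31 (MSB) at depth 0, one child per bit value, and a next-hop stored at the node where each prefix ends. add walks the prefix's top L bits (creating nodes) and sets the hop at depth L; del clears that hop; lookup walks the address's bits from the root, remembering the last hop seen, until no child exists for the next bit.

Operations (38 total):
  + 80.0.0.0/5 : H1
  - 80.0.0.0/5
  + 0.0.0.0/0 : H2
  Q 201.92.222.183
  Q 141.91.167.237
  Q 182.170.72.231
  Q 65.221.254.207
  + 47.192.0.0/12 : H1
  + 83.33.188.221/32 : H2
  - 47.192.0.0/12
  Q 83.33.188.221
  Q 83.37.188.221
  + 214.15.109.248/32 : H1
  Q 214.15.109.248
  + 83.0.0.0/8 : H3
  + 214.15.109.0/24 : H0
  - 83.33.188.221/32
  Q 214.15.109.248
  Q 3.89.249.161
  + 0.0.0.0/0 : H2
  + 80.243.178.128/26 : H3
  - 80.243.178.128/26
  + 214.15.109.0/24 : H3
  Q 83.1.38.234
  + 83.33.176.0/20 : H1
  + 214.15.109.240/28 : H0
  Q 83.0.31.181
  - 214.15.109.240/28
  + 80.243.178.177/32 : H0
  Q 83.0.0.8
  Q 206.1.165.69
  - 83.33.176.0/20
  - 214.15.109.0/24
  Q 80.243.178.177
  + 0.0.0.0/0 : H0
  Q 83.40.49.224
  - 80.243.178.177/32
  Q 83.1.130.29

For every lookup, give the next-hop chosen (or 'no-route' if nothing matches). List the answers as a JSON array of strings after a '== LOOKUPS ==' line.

Process each operation:
  + 80.0.0.0/5 (H1) depth=5
  del 80.0.0.0/5 (clear depth 5)
  + 0.0.0.0/0 (H2) depth=0
  lookup 201.92.222.183: bits ε walk d0:H2 -> H2
  lookup 141.91.167.237: bits ε walk d0:H2 -> H2
  lookup 182.170.72.231: bits ε walk d0:H2 -> H2
  lookup 65.221.254.207: bits 010 walk d0:H2→d1:-→d2:-→d3:- -> H2
  + 47.192.0.0/12 (H1) depth=12
  + 83.33.188.221/32 (H2) depth=32
  del 47.192.0.0/12 (clear depth 12)
  lookup 83.33.188.221: bits 01010011001000011011110011011101 walk d0:H2→d1:-→d2:-→d3:-→d4:-→d5:-→d6:-→d7:-→d8:-→d9:-→d10:-→d11:-→d12:-→d13:-→d14:-→d15:-→d16:-→d17:-→d18:-→d19:-→d20:-→d21:-→d22:-→d23:-→d24:-→d25:-→d26:-→d27:-→d28:-→d29:-→d30:-→d31:-→d32:H2 -> H2
  lookup 83.37.188.221: bits 0101001100100 walk d0:H2→d1:-→d2:-→d3:-→d4:-→d5:-→d6:-→d7:-→d8:-→d9:-→d10:-→d11:-→d12:-→d13:- -> H2
  + 214.15.109.248/32 (H1) depth=32
  lookup 214.15.109.248: bits 11010110000011110110110111111000 walk d0:H2→d1:-→d2:-→d3:-→d4:-→d5:-→d6:-→d7:-→d8:-→d9:-→d10:-→d11:-→d12:-→d13:-→d14:-→d15:-→d16:-→d17:-→d18:-→d19:-→d20:-→d21:-→d22:-→d23:-→d24:-→d25:-→d26:-→d27:-→d28:-→d29:-→d30:-→d31:-→d32:H1 -> H1
  + 83.0.0.0/8 (H3) depth=8
  + 214.15.109.0/24 (H0) depth=24
  del 83.33.188.221/32 (clear depth 32)
  lookup 214.15.109.248: bits 11010110000011110110110111111000 walk d0:H2→d1:-→d2:-→d3:-→d4:-→d5:-→d6:-→d7:-→d8:-→d9:-→d10:-→d11:-→d12:-→d13:-→d14:-→d15:-→d16:-→d17:-→d18:-→d19:-→d20:-→d21:-→d22:-→d23:-→d24:H0→d25:-→d26:-→d27:-→d28:-→d29:-→d30:-→d31:-→d32:H1 -> H1
  lookup 3.89.249.161: bits 00 walk d0:H2→d1:-→d2:- -> H2
  + 0.0.0.0/0 (H2) depth=0
  + 80.243.178.128/26 (H3) depth=26
  del 80.243.178.128/26 (clear depth 26)
  + 214.15.109.0/24 (H3) depth=24
  lookup 83.1.38.234: bits 0101001100 walk d0:H2→d1:-→d2:-→d3:-→d4:-→d5:-→d6:-→d7:-→d8:H3→d9:-→d10:- -> H3
  + 83.33.176.0/20 (H1) depth=20
  + 214.15.109.240/28 (H0) depth=28
  lookup 83.0.31.181: bits 0101001100 walk d0:H2→d1:-→d2:-→d3:-→d4:-→d5:-→d6:-→d7:-→d8:H3→d9:-→d10:- -> H3
  del 214.15.109.240/28 (clear depth 28)
  + 80.243.178.177/32 (H0) depth=32
  lookup 83.0.0.8: bits 0101001100 walk d0:H2→d1:-→d2:-→d3:-→d4:-→d5:-→d6:-→d7:-→d8:H3→d9:-→d10:- -> H3
  lookup 206.1.165.69: bits 110 walk d0:H2→d1:-→d2:-→d3:- -> H2
  del 83.33.176.0/20 (clear depth 20)
  del 214.15.109.0/24 (clear depth 24)
  lookup 80.243.178.177: bits 01010000111100111011001010110001 walk d0:H2→d1:-→d2:-→d3:-→d4:-→d5:-→d6:-→d7:-→d8:-→d9:-→d10:-→d11:-→d12:-→d13:-→d14:-→d15:-→d16:-→d17:-→d18:-→d19:-→d20:-→d21:-→d22:-→d23:-→d24:-→d25:-→d26:-→d27:-→d28:-→d29:-→d30:-→d31:-→d32:H0 -> H0
  + 0.0.0.0/0 (H0) depth=0
  lookup 83.40.49.224: bits 010100110010 walk d0:H0→d1:-→d2:-→d3:-→d4:-→d5:-→d6:-→d7:-→d8:H3→d9:-→d10:-→d11:-→d12:- -> H3
  del 80.243.178.177/32 (clear depth 32)
  lookup 83.1.130.29: bits 0101001100 walk d0:H0→d1:-→d2:-→d3:-→d4:-→d5:-→d6:-→d7:-→d8:H3→d9:-→d10:- -> H3

== LOOKUPS ==
["H2","H2","H2","H2","H2","H2","H1","H1","H2","H3","H3","H3","H2","H0","H3","H3"]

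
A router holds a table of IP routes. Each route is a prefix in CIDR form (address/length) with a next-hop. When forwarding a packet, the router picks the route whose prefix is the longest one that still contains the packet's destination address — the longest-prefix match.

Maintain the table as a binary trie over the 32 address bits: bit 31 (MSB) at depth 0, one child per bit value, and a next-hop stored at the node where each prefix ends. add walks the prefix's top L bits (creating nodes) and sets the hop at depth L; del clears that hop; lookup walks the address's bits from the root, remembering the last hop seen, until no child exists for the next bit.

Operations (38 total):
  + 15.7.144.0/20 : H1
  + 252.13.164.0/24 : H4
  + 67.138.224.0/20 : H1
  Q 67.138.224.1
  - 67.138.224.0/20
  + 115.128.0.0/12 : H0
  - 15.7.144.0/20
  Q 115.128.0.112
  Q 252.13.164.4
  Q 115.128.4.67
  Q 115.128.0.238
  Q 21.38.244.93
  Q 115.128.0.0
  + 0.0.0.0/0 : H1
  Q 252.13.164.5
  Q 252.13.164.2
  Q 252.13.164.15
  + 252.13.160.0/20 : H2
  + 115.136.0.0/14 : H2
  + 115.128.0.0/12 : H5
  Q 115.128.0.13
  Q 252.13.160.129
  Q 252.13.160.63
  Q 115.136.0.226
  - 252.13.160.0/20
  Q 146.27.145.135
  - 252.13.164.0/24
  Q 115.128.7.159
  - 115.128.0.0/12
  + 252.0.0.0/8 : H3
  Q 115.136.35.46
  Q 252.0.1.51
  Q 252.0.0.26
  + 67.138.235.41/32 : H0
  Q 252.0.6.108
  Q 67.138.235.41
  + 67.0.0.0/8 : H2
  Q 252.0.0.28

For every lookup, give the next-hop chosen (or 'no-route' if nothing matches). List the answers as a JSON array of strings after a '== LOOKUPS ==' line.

Process each operation:
  add 15.7.144.0/20 -> H1 at depth 20
  add 252.13.164.0/24 -> H4 at depth 24
  add 67.138.224.0/20 -> H1 at depth 20
  lookup 67.138.224.1: bits 01000011100010101110 walk d0:-→d1:-→d2:-→d3:-→d4:-→d5:-→d6:-→d7:-→d8:-→d9:-→d10:-→d11:-→d12:-→d13:-→d14:-→d15:-→d16:-→d17:-→d18:-→d19:-→d20:H1 -> H1
  - 67.138.224.0/20 clear@20
  add 115.128.0.0/12 -> H0 at depth 12
  - 15.7.144.0/20 clear@20
  lookup 115.128.0.112: bits 011100111000 walk d0:-→d1:-→d2:-→d3:-→d4:-→d5:-→d6:-→d7:-→d8:-→d9:-→d10:-→d11:-→d12:H0 -> H0
  lookup 252.13.164.4: bits 111111000000110110100100 walk d0:-→d1:-→d2:-→d3:-→d4:-→d5:-→d6:-→d7:-→d8:-→d9:-→d10:-→d11:-→d12:-→d13:-→d14:-→d15:-→d16:-→d17:-→d18:-→d19:-→d20:-→d21:-→d22:-→d23:-→d24:H4 -> H4
  lookup 115.128.4.67: bits 011100111000 walk d0:-→d1:-→d2:-→d3:-→d4:-→d5:-→d6:-→d7:-→d8:-→d9:-→d10:-→d11:-→d12:H0 -> H0
  lookup 115.128.0.238: bits 011100111000 walk d0:-→d1:-→d2:-→d3:-→d4:-→d5:-→d6:-→d7:-→d8:-→d9:-→d10:-→d11:-→d12:H0 -> H0
  lookup 21.38.244.93: bits 000 walk d0:-→d1:-→d2:-→d3:- -> no-route
  lookup 115.128.0.0: bits 011100111000 walk d0:-→d1:-→d2:-→d3:-→d4:-→d5:-→d6:-→d7:-→d8:-→d9:-→d10:-→d11:-→d12:H0 -> H0
  add 0.0.0.0/0 -> H1 at depth 0
  lookup 252.13.164.5: bits 111111000000110110100100 walk d0:H1→d1:-→d2:-→d3:-→d4:-→d5:-→d6:-→d7:-→d8:-→d9:-→d10:-→d11:-→d12:-→d13:-→d14:-→d15:-→d16:-→d17:-→d18:-→d19:-→d20:-→d21:-→d22:-→d23:-→d24:H4 -> H4
  lookup 252.13.164.2: bits 111111000000110110100100 walk d0:H1→d1:-→d2:-→d3:-→d4:-→d5:-→d6:-→d7:-→d8:-→d9:-→d10:-→d11:-→d12:-→d13:-→d14:-→d15:-→d16:-→d17:-→d18:-→d19:-→d20:-→d21:-→d22:-→d23:-→d24:H4 -> H4
  lookup 252.13.164.15: bits 111111000000110110100100 walk d0:H1→d1:-→d2:-→d3:-→d4:-→d5:-→d6:-→d7:-→d8:-→d9:-→d10:-→d11:-→d12:-→d13:-→d14:-→d15:-→d16:-→d17:-→d18:-→d19:-→d20:-→d21:-→d22:-→d23:-→d24:H4 -> H4
  add 252.13.160.0/20 -> H2 at depth 20
  add 115.136.0.0/14 -> H2 at depth 14
  add 115.128.0.0/12 -> H5 at depth 12
  lookup 115.128.0.13: bits 011100111000 walk d0:H1→d1:-→d2:-→d3:-→d4:-→d5:-→d6:-→d7:-→d8:-→d9:-→d10:-→d11:-→d12:H5 -> H5
  lookup 252.13.160.129: bits 111111000000110110100 walk d0:H1→d1:-→d2:-→d3:-→d4:-→d5:-→d6:-→d7:-→d8:-→d9:-→d10:-→d11:-→d12:-→d13:-→d14:-→d15:-→d16:-→d17:-→d18:-→d19:-→d20:H2→d21:- -> H2
  lookup 252.13.160.63: bits 111111000000110110100 walk d0:H1→d1:-→d2:-→d3:-→d4:-→d5:-→d6:-→d7:-→d8:-→d9:-→d10:-→d11:-→d12:-→d13:-→d14:-→d15:-→d16:-→d17:-→d18:-→d19:-→d20:H2→d21:- -> H2
  lookup 115.136.0.226: bits 01110011100010 walk d0:H1→d1:-→d2:-→d3:-→d4:-→d5:-→d6:-→d7:-→d8:-→d9:-→d10:-→d11:-→d12:H5→d13:-→d14:H2 -> H2
  - 252.13.160.0/20 clear@20
  lookup 146.27.145.135: bits 1 walk d0:H1→d1:- -> H1
  - 252.13.164.0/24 clear@24
  lookup 115.128.7.159: bits 011100111000 walk d0:H1→d1:-→d2:-→d3:-→d4:-→d5:-→d6:-→d7:-→d8:-→d9:-→d10:-→d11:-→d12:H5 -> H5
  - 115.128.0.0/12 clear@12
  add 252.0.0.0/8 -> H3 at depth 8
  lookup 115.136.35.46: bits 01110011100010 walk d0:H1→d1:-→d2:-→d3:-→d4:-→d5:-→d6:-→d7:-→d8:-→d9:-→d10:-→d11:-→d12:-→d13:-→d14:H2 -> H2
  lookup 252.0.1.51: bits 111111000000 walk d0:H1→d1:-→d2:-→d3:-→d4:-→d5:-→d6:-→d7:-→d8:H3→d9:-→d10:-→d11:-→d12:- -> H3
  lookup 252.0.0.26: bits 111111000000 walk d0:H1→d1:-→d2:-→d3:-→d4:-→d5:-→d6:-→d7:-→d8:H3→d9:-→d10:-→d11:-→d12:- -> H3
  add 67.138.235.41/32 -> H0 at depth 32
  lookup 252.0.6.108: bits 111111000000 walk d0:H1→d1:-→d2:-→d3:-→d4:-→d5:-→d6:-→d7:-→d8:H3→d9:-→d10:-→d11:-→d12:- -> H3
  lookup 67.138.235.41: bits 01000011100010101110101100101001 walk d0:H1→d1:-→d2:-→d3:-→d4:-→d5:-→d6:-→d7:-→d8:-→d9:-→d10:-→d11:-→d12:-→d13:-→d14:-→d15:-→d16:-→d17:-→d18:-→d19:-→d20:-→d21:-→d22:-→d23:-→d24:-→d25:-→d26:-→d27:-→d28:-→d29:-→d30:-→d31:-→d32:H0 -> H0
  add 67.0.0.0/8 -> H2 at depth 8
  lookup 252.0.0.28: bits 111111000000 walk d0:H1→d1:-→d2:-→d3:-→d4:-→d5:-→d6:-→d7:-→d8:H3→d9:-→d10:-→d11:-→d12:- -> H3

== LOOKUPS ==
["H1","H0","H4","H0","H0","no-route","H0","H4","H4","H4","H5","H2","H2","H2","H1","H5","H2","H3","H3","H3","H0","H3"]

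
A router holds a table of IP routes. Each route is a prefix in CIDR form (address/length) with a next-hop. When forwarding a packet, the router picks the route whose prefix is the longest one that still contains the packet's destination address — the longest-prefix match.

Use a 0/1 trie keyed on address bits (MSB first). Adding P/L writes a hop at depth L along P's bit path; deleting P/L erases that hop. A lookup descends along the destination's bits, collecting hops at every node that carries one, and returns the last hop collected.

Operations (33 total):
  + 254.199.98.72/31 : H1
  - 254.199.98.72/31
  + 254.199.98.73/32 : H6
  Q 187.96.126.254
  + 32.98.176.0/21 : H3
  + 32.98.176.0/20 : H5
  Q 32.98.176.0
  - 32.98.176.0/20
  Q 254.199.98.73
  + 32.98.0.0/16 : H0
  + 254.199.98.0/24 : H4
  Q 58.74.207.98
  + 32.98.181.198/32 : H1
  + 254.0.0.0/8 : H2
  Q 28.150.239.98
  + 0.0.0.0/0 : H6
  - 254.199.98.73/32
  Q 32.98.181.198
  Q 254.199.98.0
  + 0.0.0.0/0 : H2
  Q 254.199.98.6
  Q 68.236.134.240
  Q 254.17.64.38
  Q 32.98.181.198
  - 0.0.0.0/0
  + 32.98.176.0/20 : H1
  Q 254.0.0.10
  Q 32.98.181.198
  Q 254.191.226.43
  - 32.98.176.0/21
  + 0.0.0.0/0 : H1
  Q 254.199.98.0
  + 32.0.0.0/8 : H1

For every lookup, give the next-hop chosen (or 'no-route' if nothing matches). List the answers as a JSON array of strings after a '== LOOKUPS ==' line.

Process each operation:
  + 254.199.98.72/31 (H1) depth=31
  del 254.199.98.72/31 (clear depth 31)
  + 254.199.98.73/32 (H6) depth=32
  Q 187.96.126.254: descend 1 ; hops seen [∅] ; pick no-route
  + 32.98.176.0/21 (H3) depth=21
  + 32.98.176.0/20 (H5) depth=20
  Q 32.98.176.0: descend 001000000110001010110 ; hops seen [H5,H3] ; pick H3
  del 32.98.176.0/20 (clear depth 20)
  Q 254.199.98.73: descend 11111110110001110110001001001001 ; hops seen [H6] ; pick H6
  + 32.98.0.0/16 (H0) depth=16
  + 254.199.98.0/24 (H4) depth=24
  Q 58.74.207.98: descend 001 ; hops seen [∅] ; pick no-route
  + 32.98.181.198/32 (H1) depth=32
  + 254.0.0.0/8 (H2) depth=8
  Q 28.150.239.98: descend 00 ; hops seen [∅] ; pick no-route
  + 0.0.0.0/0 (H6) depth=0
  del 254.199.98.73/32 (clear depth 32)
  Q 32.98.181.198: descend 00100000011000101011010111000110 ; hops seen [H6,H0,H3,H1] ; pick H1
  Q 254.199.98.0: descend 1111111011000111011000100 ; hops seen [H6,H2,H4] ; pick H4
  + 0.0.0.0/0 (H2) depth=0
  Q 254.199.98.6: descend 1111111011000111011000100 ; hops seen [H2,H2,H4] ; pick H4
  Q 68.236.134.240: descend 0 ; hops seen [H2] ; pick H2
  Q 254.17.64.38: descend 11111110 ; hops seen [H2,H2] ; pick H2
  Q 32.98.181.198: descend 00100000011000101011010111000110 ; hops seen [H2,H0,H3,H1] ; pick H1
  del 0.0.0.0/0 (clear depth 0)
  + 32.98.176.0/20 (H1) depth=20
  Q 254.0.0.10: descend 11111110 ; hops seen [H2] ; pick H2
  Q 32.98.181.198: descend 00100000011000101011010111000110 ; hops seen [H0,H1,H3,H1] ; pick H1
  Q 254.191.226.43: descend 111111101 ; hops seen [H2] ; pick H2
  del 32.98.176.0/21 (clear depth 21)
  + 0.0.0.0/0 (H1) depth=0
  Q 254.199.98.0: descend 1111111011000111011000100 ; hops seen [H1,H2,H4] ; pick H4
  + 32.0.0.0/8 (H1) depth=8

== LOOKUPS ==
["no-route","H3","H6","no-route","no-route","H1","H4","H4","H2","H2","H1","H2","H1","H2","H4"]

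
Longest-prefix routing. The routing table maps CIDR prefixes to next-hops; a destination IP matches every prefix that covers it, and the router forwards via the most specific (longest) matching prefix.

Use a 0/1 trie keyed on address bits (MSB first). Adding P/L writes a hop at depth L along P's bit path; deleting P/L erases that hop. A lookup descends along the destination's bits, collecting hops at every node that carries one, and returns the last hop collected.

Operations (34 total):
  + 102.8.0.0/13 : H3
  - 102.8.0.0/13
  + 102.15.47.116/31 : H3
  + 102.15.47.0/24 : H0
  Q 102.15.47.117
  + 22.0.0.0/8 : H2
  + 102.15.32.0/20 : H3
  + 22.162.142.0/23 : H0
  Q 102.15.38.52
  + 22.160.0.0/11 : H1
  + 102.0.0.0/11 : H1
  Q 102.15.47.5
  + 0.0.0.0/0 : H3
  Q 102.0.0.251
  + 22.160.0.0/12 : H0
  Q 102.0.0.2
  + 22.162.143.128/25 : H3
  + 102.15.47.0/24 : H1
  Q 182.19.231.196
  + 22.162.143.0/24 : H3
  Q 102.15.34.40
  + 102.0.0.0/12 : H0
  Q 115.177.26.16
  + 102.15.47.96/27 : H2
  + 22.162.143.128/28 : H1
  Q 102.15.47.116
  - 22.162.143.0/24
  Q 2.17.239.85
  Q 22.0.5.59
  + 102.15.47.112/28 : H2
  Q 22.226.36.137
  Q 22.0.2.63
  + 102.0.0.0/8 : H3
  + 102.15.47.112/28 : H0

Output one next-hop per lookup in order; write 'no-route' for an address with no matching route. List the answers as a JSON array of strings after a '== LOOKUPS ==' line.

Trace:
  + 102.8.0.0/13 (H3) depth=13
  - 102.8.0.0/13 clear@13
  + 102.15.47.116/31 (H3) depth=31
  + 102.15.47.0/24 (H0) depth=24
  lookup 102.15.47.117: bits 0110011000001111001011110111010 walk d0:-→d1:-→d2:-→d3:-→d4:-→d5:-→d6:-→d7:-→d8:-→d9:-→d10:-→d11:-→d12:-→d13:-→d14:-→d15:-→d16:-→d17:-→d18:-→d19:-→d20:-→d21:-→d22:-→d23:-→d24:H0→d25:-→d26:-→d27:-→d28:-→d29:-→d30:-→d31:H3 -> H3
  + 22.0.0.0/8 (H2) depth=8
  + 102.15.32.0/20 (H3) depth=20
  + 22.162.142.0/23 (H0) depth=23
  lookup 102.15.38.52: bits 01100110000011110010 walk d0:-→d1:-→d2:-→d3:-→d4:-→d5:-→d6:-→d7:-→d8:-→d9:-→d10:-→d11:-→d12:-→d13:-→d14:-→d15:-→d16:-→d17:-→d18:-→d19:-→d20:H3 -> H3
  + 22.160.0.0/11 (H1) depth=11
  + 102.0.0.0/11 (H1) depth=11
  lookup 102.15.47.5: bits 0110011000001111001011110 walk d0:-→d1:-→d2:-→d3:-→d4:-→d5:-→d6:-→d7:-→d8:-→d9:-→d10:-→d11:H1→d12:-→d13:-→d14:-→d15:-→d16:-→d17:-→d18:-→d19:-→d20:H3→d21:-→d22:-→d23:-→d24:H0→d25:- -> H0
  + 0.0.0.0/0 (H3) depth=0
  lookup 102.0.0.251: bits 011001100000 walk d0:H3→d1:-→d2:-→d3:-→d4:-→d5:-→d6:-→d7:-→d8:-→d9:-→d10:-→d11:H1→d12:- -> H1
  + 22.160.0.0/12 (H0) depth=12
  lookup 102.0.0.2: bits 011001100000 walk d0:H3→d1:-→d2:-→d3:-→d4:-→d5:-→d6:-→d7:-→d8:-→d9:-→d10:-→d11:H1→d12:- -> H1
  + 22.162.143.128/25 (H3) depth=25
  + 102.15.47.0/24 (H1) depth=24
  lookup 182.19.231.196: bits ε walk d0:H3 -> H3
  + 22.162.143.0/24 (H3) depth=24
  lookup 102.15.34.40: bits 01100110000011110010 walk d0:H3→d1:-→d2:-→d3:-→d4:-→d5:-→d6:-→d7:-→d8:-→d9:-→d10:-→d11:H1→d12:-→d13:-→d14:-→d15:-→d16:-→d17:-→d18:-→d19:-→d20:H3 -> H3
  + 102.0.0.0/12 (H0) depth=12
  lookup 115.177.26.16: bits 011 walk d0:H3→d1:-→d2:-→d3:- -> H3
  + 102.15.47.96/27 (H2) depth=27
  + 22.162.143.128/28 (H1) depth=28
  lookup 102.15.47.116: bits 0110011000001111001011110111010 walk d0:H3→d1:-→d2:-→d3:-→d4:-→d5:-→d6:-→d7:-→d8:-→d9:-→d10:-→d11:H1→d12:H0→d13:-→d14:-→d15:-→d16:-→d17:-→d18:-→d19:-→d20:H3→d21:-→d22:-→d23:-→d24:H1→d25:-→d26:-→d27:H2→d28:-→d29:-→d30:-→d31:H3 -> H3
  - 22.162.143.0/24 clear@24
  lookup 2.17.239.85: bits 000 walk d0:H3→d1:-→d2:-→d3:- -> H3
  lookup 22.0.5.59: bits 00010110 walk d0:H3→d1:-→d2:-→d3:-→d4:-→d5:-→d6:-→d7:-→d8:H2 -> H2
  + 102.15.47.112/28 (H2) depth=28
  lookup 22.226.36.137: bits 000101101 walk d0:H3→d1:-→d2:-→d3:-→d4:-→d5:-→d6:-→d7:-→d8:H2→d9:- -> H2
  lookup 22.0.2.63: bits 00010110 walk d0:H3→d1:-→d2:-→d3:-→d4:-→d5:-→d6:-→d7:-→d8:H2 -> H2
  + 102.0.0.0/8 (H3) depth=8
  + 102.15.47.112/28 (H0) depth=28

== LOOKUPS ==
["H3","H3","H0","H1","H1","H3","H3","H3","H3","H3","H2","H2","H2"]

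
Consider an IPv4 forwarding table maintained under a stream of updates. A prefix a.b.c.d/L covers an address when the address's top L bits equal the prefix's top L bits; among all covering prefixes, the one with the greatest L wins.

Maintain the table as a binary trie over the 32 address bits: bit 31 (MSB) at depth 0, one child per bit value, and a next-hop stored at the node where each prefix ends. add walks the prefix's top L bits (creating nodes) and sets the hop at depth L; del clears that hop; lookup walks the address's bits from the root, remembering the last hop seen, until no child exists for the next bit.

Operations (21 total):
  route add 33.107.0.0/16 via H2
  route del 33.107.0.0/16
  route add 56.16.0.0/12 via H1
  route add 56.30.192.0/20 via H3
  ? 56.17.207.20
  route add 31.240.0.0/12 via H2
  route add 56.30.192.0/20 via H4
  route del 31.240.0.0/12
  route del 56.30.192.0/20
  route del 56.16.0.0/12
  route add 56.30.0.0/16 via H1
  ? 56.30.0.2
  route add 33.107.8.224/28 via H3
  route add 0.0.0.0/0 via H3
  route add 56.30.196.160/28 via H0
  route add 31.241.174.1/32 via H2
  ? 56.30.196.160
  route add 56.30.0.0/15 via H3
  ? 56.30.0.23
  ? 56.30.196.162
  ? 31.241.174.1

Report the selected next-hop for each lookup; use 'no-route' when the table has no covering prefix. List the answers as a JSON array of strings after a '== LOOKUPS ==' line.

Apply in order:
  add 33.107.0.0/16 -> H2 at depth 16
  del 33.107.0.0/16 (clear depth 16)
  add 56.16.0.0/12 -> H1 at depth 12
  add 56.30.192.0/20 -> H3 at depth 20
  Q 56.17.207.20: descend 001110000001 ; hops seen [H1] ; pick H1
  add 31.240.0.0/12 -> H2 at depth 12
  add 56.30.192.0/20 -> H4 at depth 20
  del 31.240.0.0/12 (clear depth 12)
  del 56.30.192.0/20 (clear depth 20)
  del 56.16.0.0/12 (clear depth 12)
  add 56.30.0.0/16 -> H1 at depth 16
  Q 56.30.0.2: descend 0011100000011110 ; hops seen [H1] ; pick H1
  add 33.107.8.224/28 -> H3 at depth 28
  add 0.0.0.0/0 -> H3 at depth 0
  add 56.30.196.160/28 -> H0 at depth 28
  add 31.241.174.1/32 -> H2 at depth 32
  Q 56.30.196.160: descend 0011100000011110110001001010 ; hops seen [H3,H1,H0] ; pick H0
  add 56.30.0.0/15 -> H3 at depth 15
  Q 56.30.0.23: descend 0011100000011110 ; hops seen [H3,H3,H1] ; pick H1
  Q 56.30.196.162: descend 0011100000011110110001001010 ; hops seen [H3,H3,H1,H0] ; pick H0
  Q 31.241.174.1: descend 00011111111100011010111000000001 ; hops seen [H3,H2] ; pick H2

== LOOKUPS ==
["H1","H1","H0","H1","H0","H2"]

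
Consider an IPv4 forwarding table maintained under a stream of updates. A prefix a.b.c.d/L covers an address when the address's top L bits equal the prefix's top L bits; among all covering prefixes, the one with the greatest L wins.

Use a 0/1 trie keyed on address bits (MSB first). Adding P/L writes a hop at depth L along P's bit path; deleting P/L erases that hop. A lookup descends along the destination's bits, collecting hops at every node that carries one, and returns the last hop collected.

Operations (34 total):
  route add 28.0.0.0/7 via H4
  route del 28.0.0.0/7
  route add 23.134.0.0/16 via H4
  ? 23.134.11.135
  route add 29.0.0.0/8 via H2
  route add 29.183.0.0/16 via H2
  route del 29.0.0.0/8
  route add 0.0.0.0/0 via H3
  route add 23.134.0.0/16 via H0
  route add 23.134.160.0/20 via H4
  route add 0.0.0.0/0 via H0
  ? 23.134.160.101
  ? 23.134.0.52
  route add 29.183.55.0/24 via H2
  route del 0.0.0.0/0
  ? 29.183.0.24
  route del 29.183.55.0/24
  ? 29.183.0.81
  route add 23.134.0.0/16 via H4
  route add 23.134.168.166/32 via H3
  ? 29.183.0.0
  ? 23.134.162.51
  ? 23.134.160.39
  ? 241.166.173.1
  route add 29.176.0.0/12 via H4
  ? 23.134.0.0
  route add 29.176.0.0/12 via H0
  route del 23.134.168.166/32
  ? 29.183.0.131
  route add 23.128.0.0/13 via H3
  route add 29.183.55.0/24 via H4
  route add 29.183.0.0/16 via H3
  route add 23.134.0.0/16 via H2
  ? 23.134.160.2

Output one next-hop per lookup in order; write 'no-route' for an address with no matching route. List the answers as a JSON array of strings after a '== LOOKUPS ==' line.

Trace:
  + 28.0.0.0/7 (H4) depth=7
  - 28.0.0.0/7 clear@7
  + 23.134.0.0/16 (H4) depth=16
  ? 23.134.11.135  path d0:-→d1:-→d2:-→d3:-→d4:-→d5:-→d6:-→d7:-→d8:-→d9:-→d10:-→d11:-→d12:-→d13:-→d14:-→d15:-→d16:H4  best=H4
  + 29.0.0.0/8 (H2) depth=8
  + 29.183.0.0/16 (H2) depth=16
  - 29.0.0.0/8 clear@8
  + 0.0.0.0/0 (H3) depth=0
  + 23.134.0.0/16 (H0) depth=16
  + 23.134.160.0/20 (H4) depth=20
  + 0.0.0.0/0 (H0) depth=0
  ? 23.134.160.101  path d0:H0→d1:-→d2:-→d3:-→d4:-→d5:-→d6:-→d7:-→d8:-→d9:-→d10:-→d11:-→d12:-→d13:-→d14:-→d15:-→d16:H0→d17:-→d18:-→d19:-→d20:H4  best=H4
  ? 23.134.0.52  path d0:H0→d1:-→d2:-→d3:-→d4:-→d5:-→d6:-→d7:-→d8:-→d9:-→d10:-→d11:-→d12:-→d13:-→d14:-→d15:-→d16:H0  best=H0
  + 29.183.55.0/24 (H2) depth=24
  - 0.0.0.0/0 clear@0
  ? 29.183.0.24  path d0:-→d1:-→d2:-→d3:-→d4:-→d5:-→d6:-→d7:-→d8:-→d9:-→d10:-→d11:-→d12:-→d13:-→d14:-→d15:-→d16:H2→d17:-→d18:-  best=H2
  - 29.183.55.0/24 clear@24
  ? 29.183.0.81  path d0:-→d1:-→d2:-→d3:-→d4:-→d5:-→d6:-→d7:-→d8:-→d9:-→d10:-→d11:-→d12:-→d13:-→d14:-→d15:-→d16:H2→d17:-→d18:-  best=H2
  + 23.134.0.0/16 (H4) depth=16
  + 23.134.168.166/32 (H3) depth=32
  ? 29.183.0.0  path d0:-→d1:-→d2:-→d3:-→d4:-→d5:-→d6:-→d7:-→d8:-→d9:-→d10:-→d11:-→d12:-→d13:-→d14:-→d15:-→d16:H2→d17:-→d18:-  best=H2
  ? 23.134.162.51  path d0:-→d1:-→d2:-→d3:-→d4:-→d5:-→d6:-→d7:-→d8:-→d9:-→d10:-→d11:-→d12:-→d13:-→d14:-→d15:-→d16:H4→d17:-→d18:-→d19:-→d20:H4  best=H4
  ? 23.134.160.39  path d0:-→d1:-→d2:-→d3:-→d4:-→d5:-→d6:-→d7:-→d8:-→d9:-→d10:-→d11:-→d12:-→d13:-→d14:-→d15:-→d16:H4→d17:-→d18:-→d19:-→d20:H4  best=H4
  ? 241.166.173.1  path d0:-  best=no-route
  + 29.176.0.0/12 (H4) depth=12
  ? 23.134.0.0  path d0:-→d1:-→d2:-→d3:-→d4:-→d5:-→d6:-→d7:-→d8:-→d9:-→d10:-→d11:-→d12:-→d13:-→d14:-→d15:-→d16:H4  best=H4
  + 29.176.0.0/12 (H0) depth=12
  - 23.134.168.166/32 clear@32
  ? 29.183.0.131  path d0:-→d1:-→d2:-→d3:-→d4:-→d5:-→d6:-→d7:-→d8:-→d9:-→d10:-→d11:-→d12:H0→d13:-→d14:-→d15:-→d16:H2→d17:-→d18:-  best=H2
  + 23.128.0.0/13 (H3) depth=13
  + 29.183.55.0/24 (H4) depth=24
  + 29.183.0.0/16 (H3) depth=16
  + 23.134.0.0/16 (H2) depth=16
  ? 23.134.160.2  path d0:-→d1:-→d2:-→d3:-→d4:-→d5:-→d6:-→d7:-→d8:-→d9:-→d10:-→d11:-→d12:-→d13:H3→d14:-→d15:-→d16:H2→d17:-→d18:-→d19:-→d20:H4  best=H4

== LOOKUPS ==
["H4","H4","H0","H2","H2","H2","H4","H4","no-route","H4","H2","H4"]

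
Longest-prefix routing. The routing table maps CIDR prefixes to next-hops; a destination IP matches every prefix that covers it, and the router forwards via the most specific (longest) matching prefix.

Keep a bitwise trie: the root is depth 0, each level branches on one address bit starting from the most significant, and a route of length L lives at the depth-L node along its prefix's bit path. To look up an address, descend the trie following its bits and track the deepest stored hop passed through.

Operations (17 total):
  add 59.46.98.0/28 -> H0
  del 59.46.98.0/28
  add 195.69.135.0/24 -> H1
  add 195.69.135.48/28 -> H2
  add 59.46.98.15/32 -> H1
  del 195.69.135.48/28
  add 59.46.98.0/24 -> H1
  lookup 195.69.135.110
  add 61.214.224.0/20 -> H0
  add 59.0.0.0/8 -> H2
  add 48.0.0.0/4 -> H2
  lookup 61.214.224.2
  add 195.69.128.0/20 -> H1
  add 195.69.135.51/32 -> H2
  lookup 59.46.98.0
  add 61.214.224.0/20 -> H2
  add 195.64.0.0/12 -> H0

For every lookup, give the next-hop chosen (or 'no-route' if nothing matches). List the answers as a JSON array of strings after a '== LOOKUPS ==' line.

Trace:
  + 59.46.98.0/28 (H0) depth=28
  - 59.46.98.0/28 clear@28
  + 195.69.135.0/24 (H1) depth=24
  + 195.69.135.48/28 (H2) depth=28
  + 59.46.98.15/32 (H1) depth=32
  - 195.69.135.48/28 clear@28
  + 59.46.98.0/24 (H1) depth=24
  Q 195.69.135.110: descend 1100001101000101100001110 ; hops seen [H1] ; pick H1
  + 61.214.224.0/20 (H0) depth=20
  + 59.0.0.0/8 (H2) depth=8
  + 48.0.0.0/4 (H2) depth=4
  Q 61.214.224.2: descend 00111101110101101110 ; hops seen [H2,H0] ; pick H0
  + 195.69.128.0/20 (H1) depth=20
  + 195.69.135.51/32 (H2) depth=32
  Q 59.46.98.0: descend 0011101100101110011000100000 ; hops seen [H2,H2,H1] ; pick H1
  + 61.214.224.0/20 (H2) depth=20
  + 195.64.0.0/12 (H0) depth=12

== LOOKUPS ==
["H1","H0","H1"]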